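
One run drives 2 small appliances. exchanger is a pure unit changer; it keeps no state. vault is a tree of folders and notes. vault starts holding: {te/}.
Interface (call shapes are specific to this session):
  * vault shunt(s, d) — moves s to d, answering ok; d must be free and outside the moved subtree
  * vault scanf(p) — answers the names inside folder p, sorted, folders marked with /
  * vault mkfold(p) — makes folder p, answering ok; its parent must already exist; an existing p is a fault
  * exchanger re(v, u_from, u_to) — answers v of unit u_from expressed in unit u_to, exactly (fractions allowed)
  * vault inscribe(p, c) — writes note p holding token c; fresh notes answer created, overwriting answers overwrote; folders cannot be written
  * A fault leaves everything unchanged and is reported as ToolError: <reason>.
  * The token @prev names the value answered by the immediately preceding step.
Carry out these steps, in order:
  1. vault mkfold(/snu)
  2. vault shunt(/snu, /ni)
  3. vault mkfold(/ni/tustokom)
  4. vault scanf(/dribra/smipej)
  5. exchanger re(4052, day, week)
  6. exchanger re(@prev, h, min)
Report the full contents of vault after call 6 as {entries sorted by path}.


Answer: {ni/, ni/tustokom/, te/}

Derivation:
Now I run vault mkfold passing p→/snu, and get ok.
Invoking vault shunt passing s→/snu, d→/ni, which returns ok.
I run vault mkfold passing p→/ni/tustokom: ok.
I try vault scanf passing p→/dribra/smipej, — result: ToolError: not found.
Invoking exchanger re passing v→4052, u_from→day, u_to→week, and get 4052/7.
Now I run exchanger re passing v→@prev, u_from→h, u_to→min: 243120/7.


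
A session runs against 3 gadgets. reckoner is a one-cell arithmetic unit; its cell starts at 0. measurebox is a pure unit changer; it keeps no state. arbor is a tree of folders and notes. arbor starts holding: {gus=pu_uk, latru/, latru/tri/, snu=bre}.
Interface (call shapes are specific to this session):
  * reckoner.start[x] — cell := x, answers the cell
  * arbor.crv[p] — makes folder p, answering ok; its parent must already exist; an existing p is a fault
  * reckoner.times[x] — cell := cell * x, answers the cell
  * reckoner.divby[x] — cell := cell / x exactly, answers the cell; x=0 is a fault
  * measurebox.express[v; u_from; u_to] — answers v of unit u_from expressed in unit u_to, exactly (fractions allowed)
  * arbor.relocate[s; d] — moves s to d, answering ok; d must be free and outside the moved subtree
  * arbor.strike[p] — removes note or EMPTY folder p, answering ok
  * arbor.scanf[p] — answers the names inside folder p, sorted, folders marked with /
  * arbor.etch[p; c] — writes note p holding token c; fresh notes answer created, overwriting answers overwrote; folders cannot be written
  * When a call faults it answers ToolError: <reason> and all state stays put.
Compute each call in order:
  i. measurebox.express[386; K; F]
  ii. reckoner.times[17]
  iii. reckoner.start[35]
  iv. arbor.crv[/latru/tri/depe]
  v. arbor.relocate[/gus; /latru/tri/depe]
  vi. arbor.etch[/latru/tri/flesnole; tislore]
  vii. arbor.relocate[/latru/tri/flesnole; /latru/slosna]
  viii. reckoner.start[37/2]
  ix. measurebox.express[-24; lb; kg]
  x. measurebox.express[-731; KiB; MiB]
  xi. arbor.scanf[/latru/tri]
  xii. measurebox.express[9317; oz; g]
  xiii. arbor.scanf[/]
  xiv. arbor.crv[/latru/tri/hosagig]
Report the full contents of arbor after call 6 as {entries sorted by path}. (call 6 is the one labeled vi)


I invoke measurebox.express(v='386', u_from='K', u_to='F'), and get 23513/100.
Calling reckoner.times(x='17'), and observe 0.
Calling reckoner.start(x='35'), yielding 35.
Then arbor.crv(p='/latru/tri/depe'), — result: ok.
I invoke arbor.relocate(s='/gus', d='/latru/tri/depe'), and observe ToolError: exists.
I invoke arbor.etch(p='/latru/tri/flesnole', c='tislore'), and get created.
I run arbor.relocate(s='/latru/tri/flesnole', d='/latru/slosna'), and observe ok.
I use reckoner.start(x='37/2'), → 37/2.
Now I run measurebox.express(v='-24', u_from='lb', u_to='kg'), and get -136077711/12500000.
Using measurebox.express(v='-731', u_from='KiB', u_to='MiB'), and see -731/1024.
I use arbor.scanf(p='/latru/tri'): [depe/].
Next I call measurebox.express(v='9317', u_from='oz', u_to='g'), and get 422612011129/1600000.
I call arbor.scanf(p='/'), and get [gus, latru/, snu].
I use arbor.crv(p='/latru/tri/hosagig'): ok.

Answer: {gus=pu_uk, latru/, latru/tri/, latru/tri/depe/, latru/tri/flesnole=tislore, snu=bre}


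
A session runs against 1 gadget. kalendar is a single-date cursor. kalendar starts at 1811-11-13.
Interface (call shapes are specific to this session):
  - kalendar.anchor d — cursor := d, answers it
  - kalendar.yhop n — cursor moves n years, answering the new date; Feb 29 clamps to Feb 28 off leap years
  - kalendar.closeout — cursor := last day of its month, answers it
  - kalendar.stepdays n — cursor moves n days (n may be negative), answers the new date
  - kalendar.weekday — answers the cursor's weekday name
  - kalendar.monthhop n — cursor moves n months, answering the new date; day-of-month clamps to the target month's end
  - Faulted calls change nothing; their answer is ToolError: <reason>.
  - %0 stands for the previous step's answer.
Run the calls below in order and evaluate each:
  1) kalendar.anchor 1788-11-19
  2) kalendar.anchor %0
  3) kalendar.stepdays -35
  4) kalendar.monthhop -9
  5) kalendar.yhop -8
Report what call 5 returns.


CALL anchor[d='1788-11-19']
RET  1788-11-19
CALL anchor[d='%0']
RET  1788-11-19
CALL stepdays[n='-35']
RET  1788-10-15
CALL monthhop[n='-9']
RET  1788-01-15
CALL yhop[n='-8']
RET  1780-01-15

Answer: 1780-01-15


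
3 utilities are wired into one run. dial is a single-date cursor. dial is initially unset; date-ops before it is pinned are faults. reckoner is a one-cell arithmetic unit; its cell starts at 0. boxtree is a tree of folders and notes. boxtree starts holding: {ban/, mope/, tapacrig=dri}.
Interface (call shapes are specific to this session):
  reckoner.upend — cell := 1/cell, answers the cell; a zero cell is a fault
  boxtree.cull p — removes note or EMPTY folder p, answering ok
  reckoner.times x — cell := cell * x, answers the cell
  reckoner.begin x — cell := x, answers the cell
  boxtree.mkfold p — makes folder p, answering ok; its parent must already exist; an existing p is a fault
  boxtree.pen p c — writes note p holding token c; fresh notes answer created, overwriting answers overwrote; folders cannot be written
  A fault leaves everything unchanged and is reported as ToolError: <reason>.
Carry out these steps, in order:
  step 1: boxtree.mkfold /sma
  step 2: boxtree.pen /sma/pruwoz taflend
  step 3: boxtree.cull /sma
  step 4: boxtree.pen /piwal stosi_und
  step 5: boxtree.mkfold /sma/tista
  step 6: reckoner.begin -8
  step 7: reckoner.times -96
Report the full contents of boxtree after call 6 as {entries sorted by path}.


Answer: {ban/, mope/, piwal=stosi_und, sma/, sma/pruwoz=taflend, sma/tista/, tapacrig=dri}

Derivation:
// 1. mkfold(p='/sma') == ok
// 2. pen(p='/sma/pruwoz', c='taflend') == created
// 3. cull(p='/sma') == ToolError: not empty
// 4. pen(p='/piwal', c='stosi_und') == created
// 5. mkfold(p='/sma/tista') == ok
// 6. begin(x='-8') == -8
// 7. times(x='-96') == 768


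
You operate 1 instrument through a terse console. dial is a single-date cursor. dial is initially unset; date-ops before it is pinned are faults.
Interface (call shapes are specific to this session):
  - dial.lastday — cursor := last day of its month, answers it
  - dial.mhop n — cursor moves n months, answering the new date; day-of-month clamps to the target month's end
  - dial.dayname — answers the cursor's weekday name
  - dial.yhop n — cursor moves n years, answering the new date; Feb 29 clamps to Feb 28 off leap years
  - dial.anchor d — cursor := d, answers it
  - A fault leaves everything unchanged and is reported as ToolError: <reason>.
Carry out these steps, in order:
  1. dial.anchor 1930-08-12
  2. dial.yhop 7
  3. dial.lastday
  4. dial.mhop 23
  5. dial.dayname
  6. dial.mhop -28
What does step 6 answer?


Answer: 1937-03-31

Derivation:
→ dial.anchor(d→1930-08-12)
← 1930-08-12
→ dial.yhop(n→7)
← 1937-08-12
→ dial.lastday()
← 1937-08-31
→ dial.mhop(n→23)
← 1939-07-31
→ dial.dayname()
← Monday
→ dial.mhop(n→-28)
← 1937-03-31


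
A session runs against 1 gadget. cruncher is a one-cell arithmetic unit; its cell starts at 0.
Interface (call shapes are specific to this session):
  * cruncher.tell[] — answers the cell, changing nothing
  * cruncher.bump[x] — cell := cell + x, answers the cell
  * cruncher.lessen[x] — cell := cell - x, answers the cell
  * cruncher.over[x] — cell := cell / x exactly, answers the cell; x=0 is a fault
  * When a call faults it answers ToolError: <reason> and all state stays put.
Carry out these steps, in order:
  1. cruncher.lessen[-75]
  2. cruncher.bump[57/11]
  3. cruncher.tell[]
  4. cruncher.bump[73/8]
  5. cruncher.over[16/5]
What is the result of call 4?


Answer: 7859/88

Derivation:
-- lessen(x='-75') -> 75
-- bump(x='57/11') -> 882/11
-- tell() -> 882/11
-- bump(x='73/8') -> 7859/88
-- over(x='16/5') -> 39295/1408


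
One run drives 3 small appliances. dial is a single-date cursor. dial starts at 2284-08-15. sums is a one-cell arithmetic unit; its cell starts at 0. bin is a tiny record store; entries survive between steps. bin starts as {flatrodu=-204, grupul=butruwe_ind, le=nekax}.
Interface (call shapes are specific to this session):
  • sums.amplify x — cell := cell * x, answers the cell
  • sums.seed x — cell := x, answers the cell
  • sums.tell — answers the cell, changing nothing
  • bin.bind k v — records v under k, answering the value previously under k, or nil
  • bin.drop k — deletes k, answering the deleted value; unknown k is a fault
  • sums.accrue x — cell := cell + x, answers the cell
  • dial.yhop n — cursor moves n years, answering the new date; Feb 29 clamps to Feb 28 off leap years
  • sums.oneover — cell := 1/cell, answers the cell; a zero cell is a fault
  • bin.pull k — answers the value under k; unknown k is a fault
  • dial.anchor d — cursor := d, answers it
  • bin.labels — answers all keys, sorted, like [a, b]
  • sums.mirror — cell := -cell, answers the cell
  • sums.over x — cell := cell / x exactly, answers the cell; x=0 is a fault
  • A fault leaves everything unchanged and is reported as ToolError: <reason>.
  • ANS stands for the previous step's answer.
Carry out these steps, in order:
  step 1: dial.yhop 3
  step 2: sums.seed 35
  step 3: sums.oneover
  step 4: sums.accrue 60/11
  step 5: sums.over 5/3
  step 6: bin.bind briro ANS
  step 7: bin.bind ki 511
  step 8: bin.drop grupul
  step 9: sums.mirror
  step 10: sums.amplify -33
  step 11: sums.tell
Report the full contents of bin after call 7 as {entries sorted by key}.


→ dial.yhop(3)
← 2287-08-15
→ sums.seed(35)
← 35
→ sums.oneover()
← 1/35
→ sums.accrue(60/11)
← 2111/385
→ sums.over(5/3)
← 6333/1925
→ bin.bind(briro, ANS)
← nil
→ bin.bind(ki, 511)
← nil
→ bin.drop(grupul)
← butruwe_ind
→ sums.mirror()
← -6333/1925
→ sums.amplify(-33)
← 18999/175
→ sums.tell()
← 18999/175

Answer: {briro=6333/1925, flatrodu=-204, grupul=butruwe_ind, ki=511, le=nekax}


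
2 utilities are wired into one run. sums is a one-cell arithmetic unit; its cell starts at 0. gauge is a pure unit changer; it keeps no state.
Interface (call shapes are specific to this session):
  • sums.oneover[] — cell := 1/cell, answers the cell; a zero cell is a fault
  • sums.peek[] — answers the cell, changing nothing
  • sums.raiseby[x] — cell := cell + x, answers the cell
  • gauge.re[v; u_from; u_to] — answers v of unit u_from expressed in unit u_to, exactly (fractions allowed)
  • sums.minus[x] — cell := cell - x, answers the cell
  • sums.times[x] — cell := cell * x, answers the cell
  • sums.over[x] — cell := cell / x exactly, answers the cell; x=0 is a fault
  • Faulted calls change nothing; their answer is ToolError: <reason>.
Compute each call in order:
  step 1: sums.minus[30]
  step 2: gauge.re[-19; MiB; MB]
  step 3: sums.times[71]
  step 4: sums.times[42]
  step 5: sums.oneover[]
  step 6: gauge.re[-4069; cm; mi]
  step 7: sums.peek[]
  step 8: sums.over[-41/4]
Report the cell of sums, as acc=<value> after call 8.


Answer: acc=1/916965

Derivation:
Do: sums.minus[x='30']
See: -30
Do: gauge.re[v='-19'; u_from='MiB'; u_to='MB']
See: -311296/15625
Do: sums.times[x='71']
See: -2130
Do: sums.times[x='42']
See: -89460
Do: sums.oneover[]
See: -1/89460
Do: gauge.re[v='-4069'; u_from='cm'; u_to='mi']
See: -20345/804672
Do: sums.peek[]
See: -1/89460
Do: sums.over[x='-41/4']
See: 1/916965


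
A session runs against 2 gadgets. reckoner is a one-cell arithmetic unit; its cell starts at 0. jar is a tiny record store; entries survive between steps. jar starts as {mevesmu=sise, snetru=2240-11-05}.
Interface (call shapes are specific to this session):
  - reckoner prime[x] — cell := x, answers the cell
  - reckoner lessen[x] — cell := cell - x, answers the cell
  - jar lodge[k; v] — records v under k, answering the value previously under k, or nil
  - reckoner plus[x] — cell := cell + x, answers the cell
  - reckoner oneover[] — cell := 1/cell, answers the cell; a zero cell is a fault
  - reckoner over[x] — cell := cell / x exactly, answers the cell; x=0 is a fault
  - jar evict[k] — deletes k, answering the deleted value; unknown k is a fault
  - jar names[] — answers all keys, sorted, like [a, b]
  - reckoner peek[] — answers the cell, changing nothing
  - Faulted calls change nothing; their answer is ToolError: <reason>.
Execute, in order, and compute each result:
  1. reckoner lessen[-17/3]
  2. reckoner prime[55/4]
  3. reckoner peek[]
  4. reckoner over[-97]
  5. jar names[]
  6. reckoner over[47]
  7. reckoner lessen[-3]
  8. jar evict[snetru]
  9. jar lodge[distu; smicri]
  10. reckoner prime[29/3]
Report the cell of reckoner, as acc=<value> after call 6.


Answer: acc=-55/18236

Derivation:
>> reckoner lessen(x=-17/3)
<< 17/3
>> reckoner prime(x=55/4)
<< 55/4
>> reckoner peek()
<< 55/4
>> reckoner over(x=-97)
<< -55/388
>> jar names()
<< [mevesmu, snetru]
>> reckoner over(x=47)
<< -55/18236
>> reckoner lessen(x=-3)
<< 54653/18236
>> jar evict(k=snetru)
<< 2240-11-05
>> jar lodge(k=distu, v=smicri)
<< nil
>> reckoner prime(x=29/3)
<< 29/3


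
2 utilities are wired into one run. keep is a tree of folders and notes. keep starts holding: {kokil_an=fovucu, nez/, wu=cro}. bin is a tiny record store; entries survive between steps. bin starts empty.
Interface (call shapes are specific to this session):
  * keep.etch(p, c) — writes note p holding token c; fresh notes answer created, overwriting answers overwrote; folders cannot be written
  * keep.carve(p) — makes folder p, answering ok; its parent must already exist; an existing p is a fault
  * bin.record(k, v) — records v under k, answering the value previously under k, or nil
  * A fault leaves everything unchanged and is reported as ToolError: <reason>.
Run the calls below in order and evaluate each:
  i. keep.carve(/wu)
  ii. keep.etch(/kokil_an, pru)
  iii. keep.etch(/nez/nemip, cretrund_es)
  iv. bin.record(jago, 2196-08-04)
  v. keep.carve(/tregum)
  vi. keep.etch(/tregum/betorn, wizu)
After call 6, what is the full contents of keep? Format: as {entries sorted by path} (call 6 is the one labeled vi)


Answer: {kokil_an=pru, nez/, nez/nemip=cretrund_es, tregum/, tregum/betorn=wizu, wu=cro}

Derivation:
Now I run keep.carve using /wu, and get ToolError: exists.
I invoke keep.etch using /kokil_an, pru: overwrote.
Invoking keep.etch using /nez/nemip, cretrund_es, which returns created.
Then bin.record using jago, 2196-08-04, which returns nil.
Now I run keep.carve using /tregum, giving ok.
Then keep.etch using /tregum/betorn, wizu, → created.


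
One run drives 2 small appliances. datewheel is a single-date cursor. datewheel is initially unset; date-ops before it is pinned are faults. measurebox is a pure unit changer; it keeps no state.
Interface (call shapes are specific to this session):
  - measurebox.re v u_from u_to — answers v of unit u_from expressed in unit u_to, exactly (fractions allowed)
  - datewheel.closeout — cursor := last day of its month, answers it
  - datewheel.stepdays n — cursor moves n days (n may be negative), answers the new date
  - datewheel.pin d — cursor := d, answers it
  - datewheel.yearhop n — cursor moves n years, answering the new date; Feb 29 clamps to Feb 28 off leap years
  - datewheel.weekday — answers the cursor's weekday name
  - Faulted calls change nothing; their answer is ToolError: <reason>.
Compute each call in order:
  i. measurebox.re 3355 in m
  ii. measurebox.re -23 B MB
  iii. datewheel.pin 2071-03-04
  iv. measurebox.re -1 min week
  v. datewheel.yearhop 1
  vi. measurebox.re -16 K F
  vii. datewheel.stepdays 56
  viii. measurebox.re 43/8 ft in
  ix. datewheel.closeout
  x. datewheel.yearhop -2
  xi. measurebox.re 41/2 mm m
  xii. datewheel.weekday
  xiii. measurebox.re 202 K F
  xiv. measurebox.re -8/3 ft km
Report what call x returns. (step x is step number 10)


Answer: 2070-04-30

Derivation:
·→ re(v='3355', u_from='in', u_to='m')
·← 85217/1000
·→ re(v='-23', u_from='B', u_to='MB')
·← -23/1000000
·→ pin(d='2071-03-04')
·← 2071-03-04
·→ re(v='-1', u_from='min', u_to='week')
·← -1/10080
·→ yearhop(n='1')
·← 2072-03-04
·→ re(v='-16', u_from='K', u_to='F')
·← -48847/100
·→ stepdays(n='56')
·← 2072-04-29
·→ re(v='43/8', u_from='ft', u_to='in')
·← 129/2
·→ closeout()
·← 2072-04-30
·→ yearhop(n='-2')
·← 2070-04-30
·→ re(v='41/2', u_from='mm', u_to='m')
·← 41/2000
·→ weekday()
·← Wednesday
·→ re(v='202', u_from='K', u_to='F')
·← -9607/100
·→ re(v='-8/3', u_from='ft', u_to='km')
·← -127/156250


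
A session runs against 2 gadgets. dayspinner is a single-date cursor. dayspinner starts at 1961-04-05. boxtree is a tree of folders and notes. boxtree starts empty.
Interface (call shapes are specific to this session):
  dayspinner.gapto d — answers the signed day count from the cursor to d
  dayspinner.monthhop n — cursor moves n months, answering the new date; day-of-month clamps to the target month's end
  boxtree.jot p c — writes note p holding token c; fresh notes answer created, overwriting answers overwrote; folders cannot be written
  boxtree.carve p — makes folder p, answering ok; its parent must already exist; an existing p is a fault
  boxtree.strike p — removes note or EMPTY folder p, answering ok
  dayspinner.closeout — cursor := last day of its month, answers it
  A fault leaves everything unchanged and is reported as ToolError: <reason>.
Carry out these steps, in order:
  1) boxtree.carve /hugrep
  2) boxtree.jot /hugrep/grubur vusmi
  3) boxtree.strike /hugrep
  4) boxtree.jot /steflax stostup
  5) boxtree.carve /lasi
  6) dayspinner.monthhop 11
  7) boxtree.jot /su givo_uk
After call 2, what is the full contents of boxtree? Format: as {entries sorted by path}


>>> boxtree.carve p='/hugrep'
:: ok
>>> boxtree.jot p='/hugrep/grubur' c='vusmi'
:: created
>>> boxtree.strike p='/hugrep'
:: ToolError: not empty
>>> boxtree.jot p='/steflax' c='stostup'
:: created
>>> boxtree.carve p='/lasi'
:: ok
>>> dayspinner.monthhop n='11'
:: 1962-03-05
>>> boxtree.jot p='/su' c='givo_uk'
:: created

Answer: {hugrep/, hugrep/grubur=vusmi}


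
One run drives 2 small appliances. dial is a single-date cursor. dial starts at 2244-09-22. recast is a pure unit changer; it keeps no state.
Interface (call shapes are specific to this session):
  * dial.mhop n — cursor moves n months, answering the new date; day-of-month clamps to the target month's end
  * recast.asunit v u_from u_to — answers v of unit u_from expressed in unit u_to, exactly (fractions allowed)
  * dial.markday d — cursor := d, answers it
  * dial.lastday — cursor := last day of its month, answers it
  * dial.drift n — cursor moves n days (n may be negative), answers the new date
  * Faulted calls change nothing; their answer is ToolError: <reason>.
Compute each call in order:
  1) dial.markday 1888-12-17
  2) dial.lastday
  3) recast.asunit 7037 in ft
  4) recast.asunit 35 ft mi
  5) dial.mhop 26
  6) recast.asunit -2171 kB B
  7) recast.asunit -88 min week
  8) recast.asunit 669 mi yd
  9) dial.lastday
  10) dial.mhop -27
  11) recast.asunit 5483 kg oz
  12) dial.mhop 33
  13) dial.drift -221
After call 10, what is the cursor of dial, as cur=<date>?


→ dial.markday(d→1888-12-17)
← 1888-12-17
→ dial.lastday()
← 1888-12-31
→ recast.asunit(v→7037, u_from→in, u_to→ft)
← 7037/12
→ recast.asunit(v→35, u_from→ft, u_to→mi)
← 7/1056
→ dial.mhop(n→26)
← 1891-02-28
→ recast.asunit(v→-2171, u_from→kB, u_to→B)
← -2171000
→ recast.asunit(v→-88, u_from→min, u_to→week)
← -11/1260
→ recast.asunit(v→669, u_from→mi, u_to→yd)
← 1177440
→ dial.lastday()
← 1891-02-28
→ dial.mhop(n→-27)
← 1888-11-28
→ recast.asunit(v→5483, u_from→kg, u_to→oz)
← 8772800000000/45359237
→ dial.mhop(n→33)
← 1891-08-28
→ dial.drift(n→-221)
← 1891-01-19

Answer: cur=1888-11-28


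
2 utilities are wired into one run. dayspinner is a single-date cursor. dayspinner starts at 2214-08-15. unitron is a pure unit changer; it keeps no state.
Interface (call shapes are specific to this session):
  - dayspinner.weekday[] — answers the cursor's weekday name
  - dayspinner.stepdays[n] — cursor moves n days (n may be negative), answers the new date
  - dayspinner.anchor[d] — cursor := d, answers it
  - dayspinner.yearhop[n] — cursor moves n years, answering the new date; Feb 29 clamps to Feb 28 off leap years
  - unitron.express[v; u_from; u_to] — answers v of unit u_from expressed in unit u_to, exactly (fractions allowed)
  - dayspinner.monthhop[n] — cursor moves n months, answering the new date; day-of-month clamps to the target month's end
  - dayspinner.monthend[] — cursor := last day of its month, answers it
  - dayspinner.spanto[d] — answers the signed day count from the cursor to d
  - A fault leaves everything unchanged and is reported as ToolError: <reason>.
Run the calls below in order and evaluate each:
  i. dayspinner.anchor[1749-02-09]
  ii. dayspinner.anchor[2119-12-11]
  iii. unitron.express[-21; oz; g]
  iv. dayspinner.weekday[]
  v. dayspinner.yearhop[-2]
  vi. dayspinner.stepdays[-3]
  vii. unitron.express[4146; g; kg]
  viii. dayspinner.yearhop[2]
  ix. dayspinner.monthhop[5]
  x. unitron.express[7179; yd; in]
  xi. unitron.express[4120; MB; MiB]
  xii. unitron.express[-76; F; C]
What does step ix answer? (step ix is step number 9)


>> anchor(d=1749-02-09)
<< 1749-02-09
>> anchor(d=2119-12-11)
<< 2119-12-11
>> express(v=-21, u_from=oz, u_to=g)
<< -952543977/1600000
>> weekday()
<< Monday
>> yearhop(n=-2)
<< 2117-12-11
>> stepdays(n=-3)
<< 2117-12-08
>> express(v=4146, u_from=g, u_to=kg)
<< 2073/500
>> yearhop(n=2)
<< 2119-12-08
>> monthhop(n=5)
<< 2120-05-08
>> express(v=7179, u_from=yd, u_to=in)
<< 258444
>> express(v=4120, u_from=MB, u_to=MiB)
<< 8046875/2048
>> express(v=-76, u_from=F, u_to=C)
<< -60

Answer: 2120-05-08


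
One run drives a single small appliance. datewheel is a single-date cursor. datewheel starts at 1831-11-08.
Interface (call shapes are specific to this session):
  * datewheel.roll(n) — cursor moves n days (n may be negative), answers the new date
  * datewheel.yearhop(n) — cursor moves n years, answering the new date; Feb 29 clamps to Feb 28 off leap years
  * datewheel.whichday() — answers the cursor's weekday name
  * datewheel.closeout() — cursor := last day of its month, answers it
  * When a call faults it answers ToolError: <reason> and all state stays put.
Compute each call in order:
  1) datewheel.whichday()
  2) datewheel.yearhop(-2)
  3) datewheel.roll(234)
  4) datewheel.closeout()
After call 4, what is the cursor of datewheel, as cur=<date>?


$ datewheel.whichday
  Tuesday
$ datewheel.yearhop n→-2
  1829-11-08
$ datewheel.roll n→234
  1830-06-30
$ datewheel.closeout
  1830-06-30

Answer: cur=1830-06-30


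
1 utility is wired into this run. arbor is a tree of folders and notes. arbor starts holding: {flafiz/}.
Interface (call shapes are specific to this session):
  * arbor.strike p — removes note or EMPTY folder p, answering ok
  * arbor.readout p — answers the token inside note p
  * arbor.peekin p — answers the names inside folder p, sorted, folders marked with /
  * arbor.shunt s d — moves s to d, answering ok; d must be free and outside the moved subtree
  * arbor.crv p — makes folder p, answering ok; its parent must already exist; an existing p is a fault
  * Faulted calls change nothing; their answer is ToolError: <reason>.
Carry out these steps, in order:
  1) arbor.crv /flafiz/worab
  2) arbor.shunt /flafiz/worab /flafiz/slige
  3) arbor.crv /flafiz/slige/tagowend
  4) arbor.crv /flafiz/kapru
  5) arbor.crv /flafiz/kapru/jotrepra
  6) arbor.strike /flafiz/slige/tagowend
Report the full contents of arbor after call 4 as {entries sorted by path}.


Answer: {flafiz/, flafiz/kapru/, flafiz/slige/, flafiz/slige/tagowend/}

Derivation:
CALL arbor.crv[p=/flafiz/worab]
RET  ok
CALL arbor.shunt[s=/flafiz/worab; d=/flafiz/slige]
RET  ok
CALL arbor.crv[p=/flafiz/slige/tagowend]
RET  ok
CALL arbor.crv[p=/flafiz/kapru]
RET  ok
CALL arbor.crv[p=/flafiz/kapru/jotrepra]
RET  ok
CALL arbor.strike[p=/flafiz/slige/tagowend]
RET  ok


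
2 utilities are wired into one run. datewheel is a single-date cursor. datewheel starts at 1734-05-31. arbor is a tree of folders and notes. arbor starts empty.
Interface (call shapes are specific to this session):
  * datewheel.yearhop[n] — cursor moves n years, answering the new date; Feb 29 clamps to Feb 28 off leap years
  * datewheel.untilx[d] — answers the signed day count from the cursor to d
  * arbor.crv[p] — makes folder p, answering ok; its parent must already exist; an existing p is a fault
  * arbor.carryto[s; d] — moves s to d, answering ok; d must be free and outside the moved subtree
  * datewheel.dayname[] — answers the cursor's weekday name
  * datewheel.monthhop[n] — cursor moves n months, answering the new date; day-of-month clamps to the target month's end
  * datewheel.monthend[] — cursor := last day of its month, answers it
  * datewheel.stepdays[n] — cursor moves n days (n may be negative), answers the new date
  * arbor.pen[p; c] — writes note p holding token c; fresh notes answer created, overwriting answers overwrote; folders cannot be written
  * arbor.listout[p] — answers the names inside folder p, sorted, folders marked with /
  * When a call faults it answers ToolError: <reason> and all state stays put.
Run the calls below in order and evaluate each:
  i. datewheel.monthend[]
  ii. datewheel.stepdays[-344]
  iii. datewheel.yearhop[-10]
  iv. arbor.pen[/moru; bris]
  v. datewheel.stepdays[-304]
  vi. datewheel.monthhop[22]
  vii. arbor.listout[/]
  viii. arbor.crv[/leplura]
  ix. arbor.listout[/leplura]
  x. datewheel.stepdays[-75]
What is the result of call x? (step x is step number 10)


I invoke datewheel.monthend: 1734-05-31.
Next I call datewheel.stepdays using n=-344, and observe 1733-06-21.
I run datewheel.yearhop using n=-10, which returns 1723-06-21.
Next I call arbor.pen using p=/moru, c=bris, — result: created.
I try datewheel.stepdays using n=-304, yielding 1722-08-21.
I call datewheel.monthhop using n=22, — result: 1724-06-21.
I run arbor.listout using p=/, yielding [moru].
Now I run arbor.crv using p=/leplura, giving ok.
I invoke arbor.listout using p=/leplura, and observe [].
I run datewheel.stepdays using n=-75: 1724-04-07.

Answer: 1724-04-07


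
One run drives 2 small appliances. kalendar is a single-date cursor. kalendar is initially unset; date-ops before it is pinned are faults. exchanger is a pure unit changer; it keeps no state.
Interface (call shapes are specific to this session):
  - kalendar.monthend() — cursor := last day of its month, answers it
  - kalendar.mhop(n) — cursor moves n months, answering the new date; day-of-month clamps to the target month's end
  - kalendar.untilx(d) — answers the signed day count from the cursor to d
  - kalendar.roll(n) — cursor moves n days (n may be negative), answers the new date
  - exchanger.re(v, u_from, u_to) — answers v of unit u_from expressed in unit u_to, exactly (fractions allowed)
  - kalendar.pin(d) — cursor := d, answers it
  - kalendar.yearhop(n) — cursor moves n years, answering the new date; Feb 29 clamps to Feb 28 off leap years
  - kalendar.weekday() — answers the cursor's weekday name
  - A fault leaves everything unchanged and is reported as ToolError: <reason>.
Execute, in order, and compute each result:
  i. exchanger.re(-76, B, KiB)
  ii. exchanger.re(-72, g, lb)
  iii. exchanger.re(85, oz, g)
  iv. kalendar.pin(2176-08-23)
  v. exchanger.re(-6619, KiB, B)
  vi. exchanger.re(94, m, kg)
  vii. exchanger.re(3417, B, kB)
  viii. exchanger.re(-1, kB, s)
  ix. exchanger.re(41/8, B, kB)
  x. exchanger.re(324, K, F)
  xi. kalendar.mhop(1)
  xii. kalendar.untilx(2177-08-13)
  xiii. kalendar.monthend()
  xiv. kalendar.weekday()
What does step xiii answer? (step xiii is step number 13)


$ exchanger.re v=-76 u_from=B u_to=KiB
[out] -19/256
$ exchanger.re v=-72 u_from=g u_to=lb
[out] -7200000/45359237
$ exchanger.re v=85 u_from=oz u_to=g
[out] 771107029/320000
$ kalendar.pin d=2176-08-23
[out] 2176-08-23
$ exchanger.re v=-6619 u_from=KiB u_to=B
[out] -6777856
$ exchanger.re v=94 u_from=m u_to=kg
[out] ToolError: incompatible units
$ exchanger.re v=3417 u_from=B u_to=kB
[out] 3417/1000
$ exchanger.re v=-1 u_from=kB u_to=s
[out] ToolError: incompatible units
$ exchanger.re v=41/8 u_from=B u_to=kB
[out] 41/8000
$ exchanger.re v=324 u_from=K u_to=F
[out] 12353/100
$ kalendar.mhop n=1
[out] 2176-09-23
$ kalendar.untilx d=2177-08-13
[out] 324
$ kalendar.monthend
[out] 2176-09-30
$ kalendar.weekday
[out] Monday

Answer: 2176-09-30


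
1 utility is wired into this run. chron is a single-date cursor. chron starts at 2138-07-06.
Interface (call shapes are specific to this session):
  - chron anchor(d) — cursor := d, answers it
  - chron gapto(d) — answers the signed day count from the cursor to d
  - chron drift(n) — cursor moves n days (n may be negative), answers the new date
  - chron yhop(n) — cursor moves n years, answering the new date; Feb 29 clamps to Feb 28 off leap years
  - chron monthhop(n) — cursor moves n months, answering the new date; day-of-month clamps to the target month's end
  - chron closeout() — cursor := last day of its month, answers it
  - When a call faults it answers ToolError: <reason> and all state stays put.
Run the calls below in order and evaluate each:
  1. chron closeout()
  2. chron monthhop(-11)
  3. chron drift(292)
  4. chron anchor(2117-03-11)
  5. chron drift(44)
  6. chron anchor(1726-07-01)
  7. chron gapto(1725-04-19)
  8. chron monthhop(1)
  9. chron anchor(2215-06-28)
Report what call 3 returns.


Answer: 2138-06-19

Derivation:
;; chron closeout() => 2138-07-31
;; chron monthhop(n: -11) => 2137-08-31
;; chron drift(n: 292) => 2138-06-19
;; chron anchor(d: 2117-03-11) => 2117-03-11
;; chron drift(n: 44) => 2117-04-24
;; chron anchor(d: 1726-07-01) => 1726-07-01
;; chron gapto(d: 1725-04-19) => -438
;; chron monthhop(n: 1) => 1726-08-01
;; chron anchor(d: 2215-06-28) => 2215-06-28


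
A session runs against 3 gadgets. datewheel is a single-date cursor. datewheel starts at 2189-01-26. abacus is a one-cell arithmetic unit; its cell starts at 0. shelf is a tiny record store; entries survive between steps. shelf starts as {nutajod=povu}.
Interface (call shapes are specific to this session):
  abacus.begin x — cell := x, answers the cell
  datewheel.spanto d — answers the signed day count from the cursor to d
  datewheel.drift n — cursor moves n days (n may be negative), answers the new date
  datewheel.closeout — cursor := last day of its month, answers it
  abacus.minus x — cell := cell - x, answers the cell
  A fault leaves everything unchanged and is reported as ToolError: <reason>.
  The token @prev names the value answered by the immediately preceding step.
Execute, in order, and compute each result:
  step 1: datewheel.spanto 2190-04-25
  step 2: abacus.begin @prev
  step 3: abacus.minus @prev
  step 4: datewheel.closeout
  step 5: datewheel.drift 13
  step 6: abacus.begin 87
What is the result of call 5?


Answer: 2189-02-13

Derivation:
CALL datewheel.spanto[d='2190-04-25']
RET  454
CALL abacus.begin[x='@prev']
RET  454
CALL abacus.minus[x='@prev']
RET  0
CALL datewheel.closeout[]
RET  2189-01-31
CALL datewheel.drift[n='13']
RET  2189-02-13
CALL abacus.begin[x='87']
RET  87


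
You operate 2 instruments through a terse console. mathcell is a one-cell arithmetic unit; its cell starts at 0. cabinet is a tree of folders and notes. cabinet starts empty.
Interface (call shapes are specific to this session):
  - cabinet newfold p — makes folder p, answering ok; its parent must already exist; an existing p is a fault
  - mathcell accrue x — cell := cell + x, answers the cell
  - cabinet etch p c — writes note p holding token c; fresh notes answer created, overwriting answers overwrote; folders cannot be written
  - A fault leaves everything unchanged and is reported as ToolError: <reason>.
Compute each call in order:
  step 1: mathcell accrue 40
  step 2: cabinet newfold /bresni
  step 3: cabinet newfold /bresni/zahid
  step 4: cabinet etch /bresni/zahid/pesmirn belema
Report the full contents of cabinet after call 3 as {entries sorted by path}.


Answer: {bresni/, bresni/zahid/}

Derivation:
# 1. mathcell accrue(40) == 40
# 2. cabinet newfold(/bresni) == ok
# 3. cabinet newfold(/bresni/zahid) == ok
# 4. cabinet etch(/bresni/zahid/pesmirn, belema) == created


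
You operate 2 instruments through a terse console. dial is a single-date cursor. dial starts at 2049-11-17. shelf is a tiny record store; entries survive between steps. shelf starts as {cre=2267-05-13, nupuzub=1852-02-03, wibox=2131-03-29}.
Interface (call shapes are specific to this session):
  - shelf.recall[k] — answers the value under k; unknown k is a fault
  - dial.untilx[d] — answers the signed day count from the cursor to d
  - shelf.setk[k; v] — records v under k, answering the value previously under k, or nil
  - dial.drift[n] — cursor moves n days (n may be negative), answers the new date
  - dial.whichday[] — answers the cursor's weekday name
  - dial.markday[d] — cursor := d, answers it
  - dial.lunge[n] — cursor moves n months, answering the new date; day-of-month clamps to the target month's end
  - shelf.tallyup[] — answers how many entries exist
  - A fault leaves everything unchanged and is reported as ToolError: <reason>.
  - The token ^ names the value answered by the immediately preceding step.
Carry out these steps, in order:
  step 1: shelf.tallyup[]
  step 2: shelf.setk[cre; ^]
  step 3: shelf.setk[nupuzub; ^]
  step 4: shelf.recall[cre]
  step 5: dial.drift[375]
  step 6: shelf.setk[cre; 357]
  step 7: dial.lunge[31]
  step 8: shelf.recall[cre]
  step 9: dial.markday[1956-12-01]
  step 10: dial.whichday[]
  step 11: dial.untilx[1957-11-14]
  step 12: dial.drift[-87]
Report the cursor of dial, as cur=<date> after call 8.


Calling tallyup: 3.
Next I call setk using k→cre, v→^, giving 2267-05-13.
I try setk using k→nupuzub, v→^, — result: 1852-02-03.
Next I call recall using k→cre, which returns 3.
I try drift using n→375, and observe 2050-11-27.
Now I run setk using k→cre, v→357: 3.
Calling lunge using n→31, and observe 2053-06-27.
Then recall using k→cre, yielding 357.
Next I call markday using d→1956-12-01, giving 1956-12-01.
I invoke whichday, → Saturday.
Invoking untilx using d→1957-11-14, and see 348.
Now I run drift using n→-87, and get 1956-09-05.

Answer: cur=2053-06-27


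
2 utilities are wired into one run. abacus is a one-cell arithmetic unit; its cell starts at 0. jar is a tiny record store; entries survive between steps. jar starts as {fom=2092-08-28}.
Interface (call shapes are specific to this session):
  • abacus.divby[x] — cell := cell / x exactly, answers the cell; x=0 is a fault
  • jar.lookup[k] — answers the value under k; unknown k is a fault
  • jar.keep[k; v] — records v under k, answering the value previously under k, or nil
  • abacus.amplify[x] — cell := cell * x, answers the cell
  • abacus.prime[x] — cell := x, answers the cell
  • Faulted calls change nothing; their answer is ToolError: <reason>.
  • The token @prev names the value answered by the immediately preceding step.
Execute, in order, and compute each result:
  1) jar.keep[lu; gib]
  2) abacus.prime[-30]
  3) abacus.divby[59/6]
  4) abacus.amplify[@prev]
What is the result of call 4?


> jar.keep lu gib
  nil
> abacus.prime -30
  -30
> abacus.divby 59/6
  -180/59
> abacus.amplify @prev
  32400/3481

Answer: 32400/3481


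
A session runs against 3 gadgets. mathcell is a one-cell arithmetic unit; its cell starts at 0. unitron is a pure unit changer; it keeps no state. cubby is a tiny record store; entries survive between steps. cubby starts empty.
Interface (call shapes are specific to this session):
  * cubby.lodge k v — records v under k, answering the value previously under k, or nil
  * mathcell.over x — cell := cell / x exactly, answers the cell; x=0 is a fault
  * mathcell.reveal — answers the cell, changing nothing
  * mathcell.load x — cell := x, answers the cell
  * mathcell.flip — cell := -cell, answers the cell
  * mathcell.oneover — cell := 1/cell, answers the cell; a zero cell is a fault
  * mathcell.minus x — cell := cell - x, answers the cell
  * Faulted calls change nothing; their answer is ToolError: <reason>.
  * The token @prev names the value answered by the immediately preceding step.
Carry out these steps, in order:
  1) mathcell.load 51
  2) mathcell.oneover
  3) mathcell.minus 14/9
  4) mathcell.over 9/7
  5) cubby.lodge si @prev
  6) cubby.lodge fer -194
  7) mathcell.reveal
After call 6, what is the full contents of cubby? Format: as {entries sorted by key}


[in] mathcell.load 51
  51
[in] mathcell.oneover
  1/51
[in] mathcell.minus 14/9
  -235/153
[in] mathcell.over 9/7
  -1645/1377
[in] cubby.lodge si @prev
  nil
[in] cubby.lodge fer -194
  nil
[in] mathcell.reveal
  -1645/1377

Answer: {fer=-194, si=-1645/1377}


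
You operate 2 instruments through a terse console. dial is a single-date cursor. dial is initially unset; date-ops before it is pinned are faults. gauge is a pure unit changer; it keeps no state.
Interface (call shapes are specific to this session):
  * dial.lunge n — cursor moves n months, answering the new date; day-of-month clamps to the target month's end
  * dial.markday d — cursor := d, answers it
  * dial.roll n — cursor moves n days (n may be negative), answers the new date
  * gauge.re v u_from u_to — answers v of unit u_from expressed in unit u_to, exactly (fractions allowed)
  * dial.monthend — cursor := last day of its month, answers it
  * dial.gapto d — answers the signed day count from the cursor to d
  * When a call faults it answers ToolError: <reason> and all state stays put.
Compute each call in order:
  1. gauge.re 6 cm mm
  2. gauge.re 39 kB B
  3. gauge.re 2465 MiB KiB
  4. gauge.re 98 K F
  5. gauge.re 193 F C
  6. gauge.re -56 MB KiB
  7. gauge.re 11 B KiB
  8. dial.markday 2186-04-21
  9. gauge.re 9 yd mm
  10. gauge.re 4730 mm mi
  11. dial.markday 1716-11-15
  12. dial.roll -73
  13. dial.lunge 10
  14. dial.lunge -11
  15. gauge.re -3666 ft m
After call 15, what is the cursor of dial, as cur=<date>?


;; gauge.re(v→6, u_from→cm, u_to→mm) == 60
;; gauge.re(v→39, u_from→kB, u_to→B) == 39000
;; gauge.re(v→2465, u_from→MiB, u_to→KiB) == 2524160
;; gauge.re(v→98, u_from→K, u_to→F) == -28327/100
;; gauge.re(v→193, u_from→F, u_to→C) == 805/9
;; gauge.re(v→-56, u_from→MB, u_to→KiB) == -109375/2
;; gauge.re(v→11, u_from→B, u_to→KiB) == 11/1024
;; dial.markday(d→2186-04-21) == 2186-04-21
;; gauge.re(v→9, u_from→yd, u_to→mm) == 41148/5
;; gauge.re(v→4730, u_from→mm, u_to→mi) == 215/73152
;; dial.markday(d→1716-11-15) == 1716-11-15
;; dial.roll(n→-73) == 1716-09-03
;; dial.lunge(n→10) == 1717-07-03
;; dial.lunge(n→-11) == 1716-08-03
;; gauge.re(v→-3666, u_from→ft, u_to→m) == -698373/625

Answer: cur=1716-08-03
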